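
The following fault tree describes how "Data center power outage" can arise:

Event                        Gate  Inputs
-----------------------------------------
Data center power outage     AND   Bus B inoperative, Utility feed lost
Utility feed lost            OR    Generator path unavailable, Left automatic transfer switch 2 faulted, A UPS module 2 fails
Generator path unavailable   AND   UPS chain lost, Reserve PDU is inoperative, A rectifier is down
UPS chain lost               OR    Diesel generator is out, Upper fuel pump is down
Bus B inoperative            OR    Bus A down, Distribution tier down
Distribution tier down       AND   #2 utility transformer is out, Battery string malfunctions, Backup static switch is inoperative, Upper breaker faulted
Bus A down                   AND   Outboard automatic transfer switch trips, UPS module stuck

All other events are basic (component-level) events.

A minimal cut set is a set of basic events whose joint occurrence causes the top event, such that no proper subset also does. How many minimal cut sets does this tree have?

8

Bus A down [AND]: one cut set from each child combined → 1 × 1 = 1 cut set(s).
Distribution tier down [AND]: one cut set from each child combined → 1 × 1 × 1 × 1 = 1 cut set(s).
Bus B inoperative [OR]: union of children's cut sets → 2 cut set(s).
UPS chain lost [OR]: union of children's cut sets → 2 cut set(s).
Generator path unavailable [AND]: one cut set from each child combined → 2 × 1 × 1 = 2 cut set(s).
Utility feed lost [OR]: union of children's cut sets → 4 cut set(s).
Data center power outage [AND]: one cut set from each child combined → 2 × 4 = 8 cut set(s).
Minimal cut sets: {A rectifier is down, Diesel generator is out, Outboard automatic transfer switch trips, Reserve PDU is inoperative, UPS module stuck}; {A rectifier is down, Outboard automatic transfer switch trips, Reserve PDU is inoperative, UPS module stuck, Upper fuel pump is down}; {Left automatic transfer switch 2 faulted, Outboard automatic transfer switch trips, UPS module stuck}; {A UPS module 2 fails, Outboard automatic transfer switch trips, UPS module stuck}; {#2 utility transformer is out, A rectifier is down, Backup static switch is inoperative, Battery string malfunctions, Diesel generator is out, Reserve PDU is inoperative, Upper breaker faulted}; {#2 utility transformer is out, A rectifier is down, Backup static switch is inoperative, Battery string malfunctions, Reserve PDU is inoperative, Upper breaker faulted, Upper fuel pump is down}; {#2 utility transformer is out, Backup static switch is inoperative, Battery string malfunctions, Left automatic transfer switch 2 faulted, Upper breaker faulted}; {#2 utility transformer is out, A UPS module 2 fails, Backup static switch is inoperative, Battery string malfunctions, Upper breaker faulted}.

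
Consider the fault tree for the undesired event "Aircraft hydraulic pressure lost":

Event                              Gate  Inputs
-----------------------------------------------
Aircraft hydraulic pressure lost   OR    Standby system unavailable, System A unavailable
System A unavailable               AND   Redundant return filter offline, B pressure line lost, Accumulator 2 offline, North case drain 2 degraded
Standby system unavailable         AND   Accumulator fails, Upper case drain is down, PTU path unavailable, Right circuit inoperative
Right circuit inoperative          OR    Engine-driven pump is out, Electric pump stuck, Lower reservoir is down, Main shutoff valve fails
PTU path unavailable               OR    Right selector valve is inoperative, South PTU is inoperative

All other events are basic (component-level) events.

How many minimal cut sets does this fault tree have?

PTU path unavailable [OR]: union of children's cut sets → 2 cut set(s).
Right circuit inoperative [OR]: union of children's cut sets → 4 cut set(s).
Standby system unavailable [AND]: one cut set from each child combined → 1 × 1 × 2 × 4 = 8 cut set(s).
System A unavailable [AND]: one cut set from each child combined → 1 × 1 × 1 × 1 = 1 cut set(s).
Aircraft hydraulic pressure lost [OR]: union of children's cut sets → 9 cut set(s).
Minimal cut sets: {Accumulator fails, Engine-driven pump is out, Right selector valve is inoperative, Upper case drain is down}; {Accumulator fails, Electric pump stuck, Right selector valve is inoperative, Upper case drain is down}; {Accumulator fails, Lower reservoir is down, Right selector valve is inoperative, Upper case drain is down}; {Accumulator fails, Main shutoff valve fails, Right selector valve is inoperative, Upper case drain is down}; {Accumulator fails, Engine-driven pump is out, South PTU is inoperative, Upper case drain is down}; {Accumulator fails, Electric pump stuck, South PTU is inoperative, Upper case drain is down}; {Accumulator fails, Lower reservoir is down, South PTU is inoperative, Upper case drain is down}; {Accumulator fails, Main shutoff valve fails, South PTU is inoperative, Upper case drain is down}; {Accumulator 2 offline, B pressure line lost, North case drain 2 degraded, Redundant return filter offline}.

9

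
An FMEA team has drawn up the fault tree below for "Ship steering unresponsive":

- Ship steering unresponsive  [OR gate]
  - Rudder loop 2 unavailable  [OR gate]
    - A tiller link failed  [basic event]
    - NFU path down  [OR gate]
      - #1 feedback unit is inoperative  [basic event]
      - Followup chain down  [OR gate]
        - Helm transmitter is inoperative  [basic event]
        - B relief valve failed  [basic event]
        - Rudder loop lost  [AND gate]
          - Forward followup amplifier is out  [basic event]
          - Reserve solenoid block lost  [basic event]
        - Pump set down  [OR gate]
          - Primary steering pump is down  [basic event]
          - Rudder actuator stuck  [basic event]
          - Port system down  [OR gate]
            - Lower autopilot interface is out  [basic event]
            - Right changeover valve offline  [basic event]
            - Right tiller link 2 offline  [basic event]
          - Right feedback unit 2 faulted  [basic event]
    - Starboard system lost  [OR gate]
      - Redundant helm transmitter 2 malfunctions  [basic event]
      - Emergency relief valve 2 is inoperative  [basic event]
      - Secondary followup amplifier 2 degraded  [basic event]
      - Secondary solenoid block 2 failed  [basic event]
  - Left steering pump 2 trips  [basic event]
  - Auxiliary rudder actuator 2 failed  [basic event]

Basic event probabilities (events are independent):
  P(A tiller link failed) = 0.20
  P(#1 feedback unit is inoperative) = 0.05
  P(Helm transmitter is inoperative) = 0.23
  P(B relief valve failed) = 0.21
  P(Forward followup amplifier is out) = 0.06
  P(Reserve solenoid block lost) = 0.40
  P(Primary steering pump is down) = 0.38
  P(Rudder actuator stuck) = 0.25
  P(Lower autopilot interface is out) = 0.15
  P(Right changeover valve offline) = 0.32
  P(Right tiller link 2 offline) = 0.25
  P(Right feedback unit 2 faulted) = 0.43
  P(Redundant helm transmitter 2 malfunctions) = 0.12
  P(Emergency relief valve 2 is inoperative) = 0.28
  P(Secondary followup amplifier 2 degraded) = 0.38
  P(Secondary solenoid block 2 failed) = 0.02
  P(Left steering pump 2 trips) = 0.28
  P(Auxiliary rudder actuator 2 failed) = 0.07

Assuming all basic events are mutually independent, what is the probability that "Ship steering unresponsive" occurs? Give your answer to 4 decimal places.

P(Rudder loop lost) [AND] = 0.06 × 0.40 = 0.024000
P(Port system down) [OR] = 1 − (1−0.15) × (1−0.32) × (1−0.25) = 0.566500
P(Pump set down) [OR] = 1 − (1−0.38) × (1−0.25) × (1−0.566500) × (1−0.43) = 0.885101
P(Followup chain down) [OR] = 1 − (1−0.23) × (1−0.21) × (1−0.024000) × (1−0.885101) = 0.931784
P(NFU path down) [OR] = 1 − (1−0.05) × (1−0.931784) = 0.935195
P(Starboard system lost) [OR] = 1 − (1−0.12) × (1−0.28) × (1−0.38) × (1−0.02) = 0.615025
P(Rudder loop 2 unavailable) [OR] = 1 − (1−0.20) × (1−0.935195) × (1−0.615025) = 0.980041
P(Ship steering unresponsive) [OR] = 1 − (1−0.980041) × (1−0.28) × (1−0.07) = 0.986635
Rounded to 4 decimal places: P(Ship steering unresponsive) ≈ 0.9866.

0.9866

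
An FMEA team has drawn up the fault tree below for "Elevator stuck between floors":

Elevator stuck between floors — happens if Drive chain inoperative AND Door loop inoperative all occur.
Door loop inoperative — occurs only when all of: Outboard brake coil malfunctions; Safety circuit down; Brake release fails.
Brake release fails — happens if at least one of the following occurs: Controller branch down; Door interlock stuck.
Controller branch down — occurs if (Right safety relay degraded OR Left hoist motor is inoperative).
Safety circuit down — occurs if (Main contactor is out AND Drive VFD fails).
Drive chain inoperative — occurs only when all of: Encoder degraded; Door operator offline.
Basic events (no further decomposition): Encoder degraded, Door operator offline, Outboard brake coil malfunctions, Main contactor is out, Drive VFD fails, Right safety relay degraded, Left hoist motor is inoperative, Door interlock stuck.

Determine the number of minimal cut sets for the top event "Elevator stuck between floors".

3

Drive chain inoperative [AND]: one cut set from each child combined → 1 × 1 = 1 cut set(s).
Safety circuit down [AND]: one cut set from each child combined → 1 × 1 = 1 cut set(s).
Controller branch down [OR]: union of children's cut sets → 2 cut set(s).
Brake release fails [OR]: union of children's cut sets → 3 cut set(s).
Door loop inoperative [AND]: one cut set from each child combined → 1 × 1 × 3 = 3 cut set(s).
Elevator stuck between floors [AND]: one cut set from each child combined → 1 × 3 = 3 cut set(s).
Minimal cut sets: {Door operator offline, Drive VFD fails, Encoder degraded, Main contactor is out, Outboard brake coil malfunctions, Right safety relay degraded}; {Door operator offline, Drive VFD fails, Encoder degraded, Left hoist motor is inoperative, Main contactor is out, Outboard brake coil malfunctions}; {Door interlock stuck, Door operator offline, Drive VFD fails, Encoder degraded, Main contactor is out, Outboard brake coil malfunctions}.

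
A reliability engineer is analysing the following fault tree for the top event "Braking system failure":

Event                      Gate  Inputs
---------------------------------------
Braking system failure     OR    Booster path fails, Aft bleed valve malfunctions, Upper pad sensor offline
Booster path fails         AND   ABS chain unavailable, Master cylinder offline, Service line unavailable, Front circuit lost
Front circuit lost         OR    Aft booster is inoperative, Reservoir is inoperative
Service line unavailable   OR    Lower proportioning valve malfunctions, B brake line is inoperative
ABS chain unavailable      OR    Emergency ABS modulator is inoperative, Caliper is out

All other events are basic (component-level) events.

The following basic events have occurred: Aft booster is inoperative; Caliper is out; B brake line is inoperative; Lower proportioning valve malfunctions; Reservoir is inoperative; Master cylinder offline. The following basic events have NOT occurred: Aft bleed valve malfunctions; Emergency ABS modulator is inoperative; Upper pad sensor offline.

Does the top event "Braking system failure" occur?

ABS chain unavailable [OR]: Emergency ABS modulator is inoperative=not, Caliper is out=occurs → at least one input occurs → occurs.
Service line unavailable [OR]: Lower proportioning valve malfunctions=occurs, B brake line is inoperative=occurs → at least one input occurs → occurs.
Front circuit lost [OR]: Aft booster is inoperative=occurs, Reservoir is inoperative=occurs → at least one input occurs → occurs.
Booster path fails [AND]: ABS chain unavailable=occurs, Master cylinder offline=occurs, Service line unavailable=occurs, Front circuit lost=occurs → all inputs occur → occurs.
Braking system failure [OR]: Booster path fails=occurs, Aft bleed valve malfunctions=not, Upper pad sensor offline=not → at least one input occurs → occurs.

Yes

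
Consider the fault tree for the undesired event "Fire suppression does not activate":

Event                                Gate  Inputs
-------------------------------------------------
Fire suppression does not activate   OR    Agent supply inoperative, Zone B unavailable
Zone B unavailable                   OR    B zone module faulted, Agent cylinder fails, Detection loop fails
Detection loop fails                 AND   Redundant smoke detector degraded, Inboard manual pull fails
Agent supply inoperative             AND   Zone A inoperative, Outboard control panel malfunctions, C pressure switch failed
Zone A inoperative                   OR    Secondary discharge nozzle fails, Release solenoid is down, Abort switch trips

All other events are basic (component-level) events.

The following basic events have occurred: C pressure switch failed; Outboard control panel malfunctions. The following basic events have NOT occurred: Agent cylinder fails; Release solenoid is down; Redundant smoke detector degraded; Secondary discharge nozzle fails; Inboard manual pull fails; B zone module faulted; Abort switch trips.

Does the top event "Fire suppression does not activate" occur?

Zone A inoperative [OR]: Secondary discharge nozzle fails=not, Release solenoid is down=not, Abort switch trips=not → no input occurs → does not occur.
Agent supply inoperative [AND]: Zone A inoperative=not, Outboard control panel malfunctions=occurs, C pressure switch failed=occurs → not all inputs occur → does not occur.
Detection loop fails [AND]: Redundant smoke detector degraded=not, Inboard manual pull fails=not → not all inputs occur → does not occur.
Zone B unavailable [OR]: B zone module faulted=not, Agent cylinder fails=not, Detection loop fails=not → no input occurs → does not occur.
Fire suppression does not activate [OR]: Agent supply inoperative=not, Zone B unavailable=not → no input occurs → does not occur.

No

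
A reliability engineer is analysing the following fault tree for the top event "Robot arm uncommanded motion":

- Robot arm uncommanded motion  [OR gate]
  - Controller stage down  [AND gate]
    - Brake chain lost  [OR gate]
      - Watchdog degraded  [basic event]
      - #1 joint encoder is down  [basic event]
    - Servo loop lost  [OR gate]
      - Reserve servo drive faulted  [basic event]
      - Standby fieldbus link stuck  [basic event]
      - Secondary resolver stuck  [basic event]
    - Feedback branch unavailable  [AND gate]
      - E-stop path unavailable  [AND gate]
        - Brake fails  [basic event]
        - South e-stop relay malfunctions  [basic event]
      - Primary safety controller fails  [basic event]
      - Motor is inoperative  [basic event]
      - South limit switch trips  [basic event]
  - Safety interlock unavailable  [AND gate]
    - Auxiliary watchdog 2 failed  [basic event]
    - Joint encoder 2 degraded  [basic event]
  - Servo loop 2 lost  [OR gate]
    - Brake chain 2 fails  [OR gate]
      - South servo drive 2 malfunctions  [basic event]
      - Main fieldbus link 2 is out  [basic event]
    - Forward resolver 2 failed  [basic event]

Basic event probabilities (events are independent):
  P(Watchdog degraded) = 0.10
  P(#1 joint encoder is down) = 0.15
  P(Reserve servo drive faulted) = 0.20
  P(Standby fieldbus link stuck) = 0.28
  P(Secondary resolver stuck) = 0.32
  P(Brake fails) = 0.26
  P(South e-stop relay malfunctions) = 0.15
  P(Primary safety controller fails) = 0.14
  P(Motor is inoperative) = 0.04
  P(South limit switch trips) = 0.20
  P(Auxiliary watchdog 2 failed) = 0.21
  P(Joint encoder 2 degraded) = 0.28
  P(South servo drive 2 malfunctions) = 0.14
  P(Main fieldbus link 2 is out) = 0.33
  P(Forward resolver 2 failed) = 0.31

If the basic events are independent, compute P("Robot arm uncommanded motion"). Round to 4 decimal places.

0.6258

P(Brake chain lost) [OR] = 1 − (1−0.10) × (1−0.15) = 0.235000
P(Servo loop lost) [OR] = 1 − (1−0.20) × (1−0.28) × (1−0.32) = 0.608320
P(E-stop path unavailable) [AND] = 0.26 × 0.15 = 0.039000
P(Feedback branch unavailable) [AND] = 0.039000 × 0.14 × 0.04 × 0.20 = 0.000044
P(Controller stage down) [AND] = 0.235000 × 0.608320 × 0.000044 = 0.000006
P(Safety interlock unavailable) [AND] = 0.21 × 0.28 = 0.058800
P(Brake chain 2 fails) [OR] = 1 − (1−0.14) × (1−0.33) = 0.423800
P(Servo loop 2 lost) [OR] = 1 − (1−0.423800) × (1−0.31) = 0.602422
P(Robot arm uncommanded motion) [OR] = 1 − (1−0.000006) × (1−0.058800) × (1−0.602422) = 0.625802
Rounded to 4 decimal places: P(Robot arm uncommanded motion) ≈ 0.6258.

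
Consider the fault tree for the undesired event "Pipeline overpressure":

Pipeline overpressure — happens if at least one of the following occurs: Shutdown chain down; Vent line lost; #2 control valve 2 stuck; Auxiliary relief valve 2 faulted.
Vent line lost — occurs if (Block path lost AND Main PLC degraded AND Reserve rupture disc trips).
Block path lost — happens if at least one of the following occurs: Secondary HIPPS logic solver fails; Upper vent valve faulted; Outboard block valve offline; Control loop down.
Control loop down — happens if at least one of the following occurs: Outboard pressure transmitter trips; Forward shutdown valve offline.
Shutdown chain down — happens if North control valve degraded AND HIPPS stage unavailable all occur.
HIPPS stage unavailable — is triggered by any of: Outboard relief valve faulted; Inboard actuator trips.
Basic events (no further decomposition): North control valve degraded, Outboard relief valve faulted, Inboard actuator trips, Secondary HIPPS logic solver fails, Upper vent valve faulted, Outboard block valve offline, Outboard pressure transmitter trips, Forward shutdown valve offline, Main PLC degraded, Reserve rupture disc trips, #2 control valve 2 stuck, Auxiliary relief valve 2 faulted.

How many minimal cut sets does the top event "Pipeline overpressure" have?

9

HIPPS stage unavailable [OR]: union of children's cut sets → 2 cut set(s).
Shutdown chain down [AND]: one cut set from each child combined → 1 × 2 = 2 cut set(s).
Control loop down [OR]: union of children's cut sets → 2 cut set(s).
Block path lost [OR]: union of children's cut sets → 5 cut set(s).
Vent line lost [AND]: one cut set from each child combined → 5 × 1 × 1 = 5 cut set(s).
Pipeline overpressure [OR]: union of children's cut sets → 9 cut set(s).
Minimal cut sets: {North control valve degraded, Outboard relief valve faulted}; {Inboard actuator trips, North control valve degraded}; {Main PLC degraded, Reserve rupture disc trips, Secondary HIPPS logic solver fails}; {Main PLC degraded, Reserve rupture disc trips, Upper vent valve faulted}; {Main PLC degraded, Outboard block valve offline, Reserve rupture disc trips}; {Main PLC degraded, Outboard pressure transmitter trips, Reserve rupture disc trips}; {Forward shutdown valve offline, Main PLC degraded, Reserve rupture disc trips}; {#2 control valve 2 stuck}; {Auxiliary relief valve 2 faulted}.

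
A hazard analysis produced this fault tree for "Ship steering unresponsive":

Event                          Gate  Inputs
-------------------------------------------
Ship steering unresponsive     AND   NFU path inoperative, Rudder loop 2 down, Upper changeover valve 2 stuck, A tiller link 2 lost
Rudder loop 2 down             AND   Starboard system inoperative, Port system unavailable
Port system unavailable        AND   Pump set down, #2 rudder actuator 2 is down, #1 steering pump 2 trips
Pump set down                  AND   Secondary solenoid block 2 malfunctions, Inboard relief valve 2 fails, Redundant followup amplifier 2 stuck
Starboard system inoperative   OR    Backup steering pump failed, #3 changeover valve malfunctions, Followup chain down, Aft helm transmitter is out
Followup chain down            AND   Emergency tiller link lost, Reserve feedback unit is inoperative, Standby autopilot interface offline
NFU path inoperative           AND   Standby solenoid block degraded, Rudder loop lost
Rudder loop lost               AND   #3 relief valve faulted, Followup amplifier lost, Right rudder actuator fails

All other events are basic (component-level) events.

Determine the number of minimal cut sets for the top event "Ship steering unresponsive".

4

Rudder loop lost [AND]: one cut set from each child combined → 1 × 1 × 1 = 1 cut set(s).
NFU path inoperative [AND]: one cut set from each child combined → 1 × 1 = 1 cut set(s).
Followup chain down [AND]: one cut set from each child combined → 1 × 1 × 1 = 1 cut set(s).
Starboard system inoperative [OR]: union of children's cut sets → 4 cut set(s).
Pump set down [AND]: one cut set from each child combined → 1 × 1 × 1 = 1 cut set(s).
Port system unavailable [AND]: one cut set from each child combined → 1 × 1 × 1 = 1 cut set(s).
Rudder loop 2 down [AND]: one cut set from each child combined → 4 × 1 = 4 cut set(s).
Ship steering unresponsive [AND]: one cut set from each child combined → 1 × 4 × 1 × 1 = 4 cut set(s).
Minimal cut sets: {#1 steering pump 2 trips, #2 rudder actuator 2 is down, #3 relief valve faulted, A tiller link 2 lost, Backup steering pump failed, Followup amplifier lost, Inboard relief valve 2 fails, Redundant followup amplifier 2 stuck, Right rudder actuator fails, Secondary solenoid block 2 malfunctions, Standby solenoid block degraded, Upper changeover valve 2 stuck}; {#1 steering pump 2 trips, #2 rudder actuator 2 is down, #3 changeover valve malfunctions, #3 relief valve faulted, A tiller link 2 lost, Followup amplifier lost, Inboard relief valve 2 fails, Redundant followup amplifier 2 stuck, Right rudder actuator fails, Secondary solenoid block 2 malfunctions, Standby solenoid block degraded, Upper changeover valve 2 stuck}; {#1 steering pump 2 trips, #2 rudder actuator 2 is down, #3 relief valve faulted, A tiller link 2 lost, Emergency tiller link lost, Followup amplifier lost, Inboard relief valve 2 fails, Redundant followup amplifier 2 stuck, Reserve feedback unit is inoperative, Right rudder actuator fails, Secondary solenoid block 2 malfunctions, Standby autopilot interface offline, Standby solenoid block degraded, Upper changeover valve 2 stuck}; {#1 steering pump 2 trips, #2 rudder actuator 2 is down, #3 relief valve faulted, A tiller link 2 lost, Aft helm transmitter is out, Followup amplifier lost, Inboard relief valve 2 fails, Redundant followup amplifier 2 stuck, Right rudder actuator fails, Secondary solenoid block 2 malfunctions, Standby solenoid block degraded, Upper changeover valve 2 stuck}.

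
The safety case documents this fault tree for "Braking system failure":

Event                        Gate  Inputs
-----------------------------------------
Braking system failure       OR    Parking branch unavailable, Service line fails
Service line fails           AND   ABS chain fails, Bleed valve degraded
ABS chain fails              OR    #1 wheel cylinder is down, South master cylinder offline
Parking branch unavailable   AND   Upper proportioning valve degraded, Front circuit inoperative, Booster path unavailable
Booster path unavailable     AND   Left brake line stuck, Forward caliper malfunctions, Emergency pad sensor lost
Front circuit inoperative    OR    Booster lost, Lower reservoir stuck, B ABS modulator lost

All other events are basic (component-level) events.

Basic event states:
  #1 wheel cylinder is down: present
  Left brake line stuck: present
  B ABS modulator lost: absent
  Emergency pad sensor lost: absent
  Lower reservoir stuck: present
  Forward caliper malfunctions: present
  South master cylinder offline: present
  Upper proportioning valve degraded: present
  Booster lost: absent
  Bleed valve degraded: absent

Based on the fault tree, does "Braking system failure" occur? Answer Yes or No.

No

Front circuit inoperative [OR]: Booster lost=not, Lower reservoir stuck=occurs, B ABS modulator lost=not → at least one input occurs → occurs.
Booster path unavailable [AND]: Left brake line stuck=occurs, Forward caliper malfunctions=occurs, Emergency pad sensor lost=not → not all inputs occur → does not occur.
Parking branch unavailable [AND]: Upper proportioning valve degraded=occurs, Front circuit inoperative=occurs, Booster path unavailable=not → not all inputs occur → does not occur.
ABS chain fails [OR]: #1 wheel cylinder is down=occurs, South master cylinder offline=occurs → at least one input occurs → occurs.
Service line fails [AND]: ABS chain fails=occurs, Bleed valve degraded=not → not all inputs occur → does not occur.
Braking system failure [OR]: Parking branch unavailable=not, Service line fails=not → no input occurs → does not occur.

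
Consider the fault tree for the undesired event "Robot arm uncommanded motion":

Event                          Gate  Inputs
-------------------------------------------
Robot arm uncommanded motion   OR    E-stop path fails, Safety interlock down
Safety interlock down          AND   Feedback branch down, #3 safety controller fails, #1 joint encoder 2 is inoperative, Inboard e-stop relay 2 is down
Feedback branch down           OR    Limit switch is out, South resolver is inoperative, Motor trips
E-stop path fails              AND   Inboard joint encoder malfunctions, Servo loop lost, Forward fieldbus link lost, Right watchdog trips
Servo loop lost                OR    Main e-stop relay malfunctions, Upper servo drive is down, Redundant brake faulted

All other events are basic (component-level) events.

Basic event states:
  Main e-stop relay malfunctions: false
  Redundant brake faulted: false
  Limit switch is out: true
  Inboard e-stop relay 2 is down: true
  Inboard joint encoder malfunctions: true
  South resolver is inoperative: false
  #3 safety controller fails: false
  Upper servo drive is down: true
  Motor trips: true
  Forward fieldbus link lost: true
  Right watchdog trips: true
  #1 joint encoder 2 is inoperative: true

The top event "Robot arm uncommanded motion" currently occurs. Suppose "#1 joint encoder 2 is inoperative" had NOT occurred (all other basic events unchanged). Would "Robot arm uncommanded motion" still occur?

Yes

Counterfactual: set "#1 joint encoder 2 is inoperative" to not occurred.
Servo loop lost [OR]: Main e-stop relay malfunctions=not, Upper servo drive is down=occurs, Redundant brake faulted=not → at least one input occurs → occurs.
E-stop path fails [AND]: Inboard joint encoder malfunctions=occurs, Servo loop lost=occurs, Forward fieldbus link lost=occurs, Right watchdog trips=occurs → all inputs occur → occurs.
Feedback branch down [OR]: Limit switch is out=occurs, South resolver is inoperative=not, Motor trips=occurs → at least one input occurs → occurs.
Safety interlock down [AND]: Feedback branch down=occurs, #3 safety controller fails=not, #1 joint encoder 2 is inoperative=not, Inboard e-stop relay 2 is down=occurs → not all inputs occur → does not occur.
Robot arm uncommanded motion [OR]: E-stop path fails=occurs, Safety interlock down=not → at least one input occurs → occurs.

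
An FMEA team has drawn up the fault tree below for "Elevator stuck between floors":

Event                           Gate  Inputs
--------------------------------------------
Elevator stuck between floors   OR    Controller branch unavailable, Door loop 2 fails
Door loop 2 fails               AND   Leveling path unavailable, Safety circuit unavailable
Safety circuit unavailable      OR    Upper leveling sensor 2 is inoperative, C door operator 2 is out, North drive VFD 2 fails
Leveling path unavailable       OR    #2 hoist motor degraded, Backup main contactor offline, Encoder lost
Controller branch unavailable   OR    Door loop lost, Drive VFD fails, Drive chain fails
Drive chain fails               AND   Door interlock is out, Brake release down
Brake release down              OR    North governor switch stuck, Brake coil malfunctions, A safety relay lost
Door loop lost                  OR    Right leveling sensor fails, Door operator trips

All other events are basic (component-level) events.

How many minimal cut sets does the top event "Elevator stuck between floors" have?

Door loop lost [OR]: union of children's cut sets → 2 cut set(s).
Brake release down [OR]: union of children's cut sets → 3 cut set(s).
Drive chain fails [AND]: one cut set from each child combined → 1 × 3 = 3 cut set(s).
Controller branch unavailable [OR]: union of children's cut sets → 6 cut set(s).
Leveling path unavailable [OR]: union of children's cut sets → 3 cut set(s).
Safety circuit unavailable [OR]: union of children's cut sets → 3 cut set(s).
Door loop 2 fails [AND]: one cut set from each child combined → 3 × 3 = 9 cut set(s).
Elevator stuck between floors [OR]: union of children's cut sets → 15 cut set(s).

15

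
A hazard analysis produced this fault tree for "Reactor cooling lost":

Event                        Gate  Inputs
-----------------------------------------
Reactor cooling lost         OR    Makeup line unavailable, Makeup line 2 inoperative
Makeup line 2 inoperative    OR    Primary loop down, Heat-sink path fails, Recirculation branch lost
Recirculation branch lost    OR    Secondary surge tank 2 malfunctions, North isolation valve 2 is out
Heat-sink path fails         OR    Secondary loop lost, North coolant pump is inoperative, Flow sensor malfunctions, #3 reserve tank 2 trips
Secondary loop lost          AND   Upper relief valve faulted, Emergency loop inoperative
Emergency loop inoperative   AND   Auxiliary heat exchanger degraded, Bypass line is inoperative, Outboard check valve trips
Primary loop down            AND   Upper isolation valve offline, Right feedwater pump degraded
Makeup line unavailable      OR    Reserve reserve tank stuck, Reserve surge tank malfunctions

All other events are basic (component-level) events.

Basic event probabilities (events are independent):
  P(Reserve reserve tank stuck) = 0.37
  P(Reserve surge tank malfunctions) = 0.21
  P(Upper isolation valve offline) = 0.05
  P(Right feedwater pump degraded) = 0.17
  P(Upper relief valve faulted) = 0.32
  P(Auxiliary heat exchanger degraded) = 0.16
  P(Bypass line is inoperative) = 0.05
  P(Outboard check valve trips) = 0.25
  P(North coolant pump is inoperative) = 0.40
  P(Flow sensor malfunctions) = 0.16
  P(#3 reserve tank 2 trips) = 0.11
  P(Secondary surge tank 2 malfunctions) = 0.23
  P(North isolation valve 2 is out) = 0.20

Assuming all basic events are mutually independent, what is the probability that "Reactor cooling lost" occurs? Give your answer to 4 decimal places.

0.8637

P(Makeup line unavailable) [OR] = 1 − (1−0.37) × (1−0.21) = 0.502300
P(Primary loop down) [AND] = 0.05 × 0.17 = 0.008500
P(Emergency loop inoperative) [AND] = 0.16 × 0.05 × 0.25 = 0.002000
P(Secondary loop lost) [AND] = 0.32 × 0.002000 = 0.000640
P(Heat-sink path fails) [OR] = 1 − (1−0.000640) × (1−0.40) × (1−0.16) × (1−0.11) = 0.551727
P(Recirculation branch lost) [OR] = 1 − (1−0.23) × (1−0.20) = 0.384000
P(Makeup line 2 inoperative) [OR] = 1 − (1−0.008500) × (1−0.551727) × (1−0.384000) = 0.726211
P(Reactor cooling lost) [OR] = 1 − (1−0.502300) × (1−0.726211) = 0.863735
Rounded to 4 decimal places: P(Reactor cooling lost) ≈ 0.8637.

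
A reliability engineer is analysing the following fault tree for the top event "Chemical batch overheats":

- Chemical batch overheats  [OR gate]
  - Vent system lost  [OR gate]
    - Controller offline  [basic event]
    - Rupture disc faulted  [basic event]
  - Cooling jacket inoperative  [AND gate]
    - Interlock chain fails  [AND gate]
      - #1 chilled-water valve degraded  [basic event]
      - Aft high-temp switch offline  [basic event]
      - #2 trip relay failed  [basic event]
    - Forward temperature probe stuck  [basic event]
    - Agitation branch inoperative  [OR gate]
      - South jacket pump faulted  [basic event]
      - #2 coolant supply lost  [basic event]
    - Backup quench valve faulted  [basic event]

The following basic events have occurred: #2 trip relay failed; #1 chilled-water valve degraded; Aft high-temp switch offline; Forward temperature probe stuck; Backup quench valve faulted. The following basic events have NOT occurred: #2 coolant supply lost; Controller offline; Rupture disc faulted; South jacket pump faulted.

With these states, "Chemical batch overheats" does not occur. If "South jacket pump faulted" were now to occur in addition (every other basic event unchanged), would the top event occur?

Counterfactual: set "South jacket pump faulted" to occurred.
Vent system lost [OR]: Controller offline=not, Rupture disc faulted=not → no input occurs → does not occur.
Interlock chain fails [AND]: #1 chilled-water valve degraded=occurs, Aft high-temp switch offline=occurs, #2 trip relay failed=occurs → all inputs occur → occurs.
Agitation branch inoperative [OR]: South jacket pump faulted=occurs, #2 coolant supply lost=not → at least one input occurs → occurs.
Cooling jacket inoperative [AND]: Interlock chain fails=occurs, Forward temperature probe stuck=occurs, Agitation branch inoperative=occurs, Backup quench valve faulted=occurs → all inputs occur → occurs.
Chemical batch overheats [OR]: Vent system lost=not, Cooling jacket inoperative=occurs → at least one input occurs → occurs.

Yes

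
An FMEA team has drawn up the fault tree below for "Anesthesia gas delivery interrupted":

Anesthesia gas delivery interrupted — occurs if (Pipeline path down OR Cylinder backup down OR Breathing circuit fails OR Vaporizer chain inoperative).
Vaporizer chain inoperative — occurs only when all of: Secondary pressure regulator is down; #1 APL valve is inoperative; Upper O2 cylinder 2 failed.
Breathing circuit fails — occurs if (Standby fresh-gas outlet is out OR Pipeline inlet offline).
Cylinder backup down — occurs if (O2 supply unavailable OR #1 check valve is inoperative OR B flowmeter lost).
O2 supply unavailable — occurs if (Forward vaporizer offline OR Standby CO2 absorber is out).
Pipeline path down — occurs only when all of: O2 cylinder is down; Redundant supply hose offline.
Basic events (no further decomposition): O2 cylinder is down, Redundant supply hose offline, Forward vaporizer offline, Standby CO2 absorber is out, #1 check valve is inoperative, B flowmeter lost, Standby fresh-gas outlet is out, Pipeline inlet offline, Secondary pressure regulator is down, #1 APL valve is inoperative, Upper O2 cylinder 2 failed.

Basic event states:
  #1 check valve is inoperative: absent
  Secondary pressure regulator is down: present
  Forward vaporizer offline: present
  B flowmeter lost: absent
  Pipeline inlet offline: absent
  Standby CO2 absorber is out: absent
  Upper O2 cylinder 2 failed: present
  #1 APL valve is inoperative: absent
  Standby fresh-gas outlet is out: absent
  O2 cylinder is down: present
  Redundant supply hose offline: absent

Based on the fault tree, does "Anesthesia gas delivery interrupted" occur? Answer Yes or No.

Yes

Pipeline path down [AND]: O2 cylinder is down=occurs, Redundant supply hose offline=not → not all inputs occur → does not occur.
O2 supply unavailable [OR]: Forward vaporizer offline=occurs, Standby CO2 absorber is out=not → at least one input occurs → occurs.
Cylinder backup down [OR]: O2 supply unavailable=occurs, #1 check valve is inoperative=not, B flowmeter lost=not → at least one input occurs → occurs.
Breathing circuit fails [OR]: Standby fresh-gas outlet is out=not, Pipeline inlet offline=not → no input occurs → does not occur.
Vaporizer chain inoperative [AND]: Secondary pressure regulator is down=occurs, #1 APL valve is inoperative=not, Upper O2 cylinder 2 failed=occurs → not all inputs occur → does not occur.
Anesthesia gas delivery interrupted [OR]: Pipeline path down=not, Cylinder backup down=occurs, Breathing circuit fails=not, Vaporizer chain inoperative=not → at least one input occurs → occurs.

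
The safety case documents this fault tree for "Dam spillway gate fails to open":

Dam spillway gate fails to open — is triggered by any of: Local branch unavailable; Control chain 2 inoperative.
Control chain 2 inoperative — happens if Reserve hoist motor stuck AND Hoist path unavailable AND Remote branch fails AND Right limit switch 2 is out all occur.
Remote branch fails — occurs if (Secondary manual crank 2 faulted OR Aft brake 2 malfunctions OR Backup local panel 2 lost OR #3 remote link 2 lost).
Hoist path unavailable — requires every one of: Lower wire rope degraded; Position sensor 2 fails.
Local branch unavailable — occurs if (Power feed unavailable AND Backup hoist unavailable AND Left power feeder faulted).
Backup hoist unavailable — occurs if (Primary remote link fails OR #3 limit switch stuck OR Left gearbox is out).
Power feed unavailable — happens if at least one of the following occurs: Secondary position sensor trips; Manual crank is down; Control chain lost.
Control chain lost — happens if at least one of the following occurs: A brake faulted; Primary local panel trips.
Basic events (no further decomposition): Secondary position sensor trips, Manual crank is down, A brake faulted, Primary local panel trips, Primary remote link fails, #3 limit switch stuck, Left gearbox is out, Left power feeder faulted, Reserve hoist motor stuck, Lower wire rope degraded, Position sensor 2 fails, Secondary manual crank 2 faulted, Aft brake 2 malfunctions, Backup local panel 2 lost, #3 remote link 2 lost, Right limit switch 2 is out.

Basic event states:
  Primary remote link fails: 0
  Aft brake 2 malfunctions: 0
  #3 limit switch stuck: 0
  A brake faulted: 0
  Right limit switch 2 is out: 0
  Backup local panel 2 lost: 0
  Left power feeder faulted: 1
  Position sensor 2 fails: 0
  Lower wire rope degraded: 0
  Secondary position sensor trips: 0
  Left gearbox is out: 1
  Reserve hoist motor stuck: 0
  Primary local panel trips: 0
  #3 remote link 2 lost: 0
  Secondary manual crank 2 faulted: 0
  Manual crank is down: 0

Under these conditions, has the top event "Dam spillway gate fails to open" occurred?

No

Control chain lost [OR]: A brake faulted=not, Primary local panel trips=not → no input occurs → does not occur.
Power feed unavailable [OR]: Secondary position sensor trips=not, Manual crank is down=not, Control chain lost=not → no input occurs → does not occur.
Backup hoist unavailable [OR]: Primary remote link fails=not, #3 limit switch stuck=not, Left gearbox is out=occurs → at least one input occurs → occurs.
Local branch unavailable [AND]: Power feed unavailable=not, Backup hoist unavailable=occurs, Left power feeder faulted=occurs → not all inputs occur → does not occur.
Hoist path unavailable [AND]: Lower wire rope degraded=not, Position sensor 2 fails=not → not all inputs occur → does not occur.
Remote branch fails [OR]: Secondary manual crank 2 faulted=not, Aft brake 2 malfunctions=not, Backup local panel 2 lost=not, #3 remote link 2 lost=not → no input occurs → does not occur.
Control chain 2 inoperative [AND]: Reserve hoist motor stuck=not, Hoist path unavailable=not, Remote branch fails=not, Right limit switch 2 is out=not → not all inputs occur → does not occur.
Dam spillway gate fails to open [OR]: Local branch unavailable=not, Control chain 2 inoperative=not → no input occurs → does not occur.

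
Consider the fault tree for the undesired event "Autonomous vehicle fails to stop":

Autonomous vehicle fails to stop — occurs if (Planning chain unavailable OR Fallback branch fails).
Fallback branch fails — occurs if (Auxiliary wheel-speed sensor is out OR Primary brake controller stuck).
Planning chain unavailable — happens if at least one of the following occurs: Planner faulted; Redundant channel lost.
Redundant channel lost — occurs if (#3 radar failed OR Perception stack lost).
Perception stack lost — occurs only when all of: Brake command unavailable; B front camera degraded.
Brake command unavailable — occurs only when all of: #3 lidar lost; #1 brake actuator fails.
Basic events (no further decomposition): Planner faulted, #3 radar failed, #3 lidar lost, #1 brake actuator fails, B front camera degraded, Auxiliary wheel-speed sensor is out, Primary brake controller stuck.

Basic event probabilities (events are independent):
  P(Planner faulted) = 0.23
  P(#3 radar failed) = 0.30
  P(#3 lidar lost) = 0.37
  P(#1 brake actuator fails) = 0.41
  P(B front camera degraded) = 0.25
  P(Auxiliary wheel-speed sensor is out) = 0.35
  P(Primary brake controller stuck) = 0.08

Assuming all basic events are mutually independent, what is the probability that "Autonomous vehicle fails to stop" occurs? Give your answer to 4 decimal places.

0.6899

P(Brake command unavailable) [AND] = 0.37 × 0.41 = 0.151700
P(Perception stack lost) [AND] = 0.151700 × 0.25 = 0.037925
P(Redundant channel lost) [OR] = 1 − (1−0.30) × (1−0.037925) = 0.326548
P(Planning chain unavailable) [OR] = 1 − (1−0.23) × (1−0.326548) = 0.481442
P(Fallback branch fails) [OR] = 1 − (1−0.35) × (1−0.08) = 0.402000
P(Autonomous vehicle fails to stop) [OR] = 1 − (1−0.481442) × (1−0.402000) = 0.689902
Rounded to 4 decimal places: P(Autonomous vehicle fails to stop) ≈ 0.6899.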